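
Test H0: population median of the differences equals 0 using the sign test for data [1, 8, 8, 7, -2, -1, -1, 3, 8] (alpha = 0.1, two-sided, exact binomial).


Step 1: Discard zero differences. Original n = 9; n_eff = number of nonzero differences = 9.
Nonzero differences (with sign): +1, +8, +8, +7, -2, -1, -1, +3, +8
Step 2: Count signs: positive = 6, negative = 3.
Step 3: Under H0: P(positive) = 0.5, so the number of positives S ~ Bin(9, 0.5).
Step 4: Two-sided exact p-value = sum of Bin(9,0.5) probabilities at or below the observed probability = 0.507812.
Step 5: alpha = 0.1. fail to reject H0.

n_eff = 9, pos = 6, neg = 3, p = 0.507812, fail to reject H0.


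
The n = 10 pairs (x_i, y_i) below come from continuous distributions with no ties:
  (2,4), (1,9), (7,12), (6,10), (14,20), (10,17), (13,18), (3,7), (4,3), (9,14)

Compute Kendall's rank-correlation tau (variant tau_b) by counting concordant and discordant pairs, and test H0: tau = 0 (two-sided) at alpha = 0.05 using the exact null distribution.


Step 1: Enumerate the 45 unordered pairs (i,j) with i<j and classify each by sign(x_j-x_i) * sign(y_j-y_i).
  (1,2):dx=-1,dy=+5->D; (1,3):dx=+5,dy=+8->C; (1,4):dx=+4,dy=+6->C; (1,5):dx=+12,dy=+16->C
  (1,6):dx=+8,dy=+13->C; (1,7):dx=+11,dy=+14->C; (1,8):dx=+1,dy=+3->C; (1,9):dx=+2,dy=-1->D
  (1,10):dx=+7,dy=+10->C; (2,3):dx=+6,dy=+3->C; (2,4):dx=+5,dy=+1->C; (2,5):dx=+13,dy=+11->C
  (2,6):dx=+9,dy=+8->C; (2,7):dx=+12,dy=+9->C; (2,8):dx=+2,dy=-2->D; (2,9):dx=+3,dy=-6->D
  (2,10):dx=+8,dy=+5->C; (3,4):dx=-1,dy=-2->C; (3,5):dx=+7,dy=+8->C; (3,6):dx=+3,dy=+5->C
  (3,7):dx=+6,dy=+6->C; (3,8):dx=-4,dy=-5->C; (3,9):dx=-3,dy=-9->C; (3,10):dx=+2,dy=+2->C
  (4,5):dx=+8,dy=+10->C; (4,6):dx=+4,dy=+7->C; (4,7):dx=+7,dy=+8->C; (4,8):dx=-3,dy=-3->C
  (4,9):dx=-2,dy=-7->C; (4,10):dx=+3,dy=+4->C; (5,6):dx=-4,dy=-3->C; (5,7):dx=-1,dy=-2->C
  (5,8):dx=-11,dy=-13->C; (5,9):dx=-10,dy=-17->C; (5,10):dx=-5,dy=-6->C; (6,7):dx=+3,dy=+1->C
  (6,8):dx=-7,dy=-10->C; (6,9):dx=-6,dy=-14->C; (6,10):dx=-1,dy=-3->C; (7,8):dx=-10,dy=-11->C
  (7,9):dx=-9,dy=-15->C; (7,10):dx=-4,dy=-4->C; (8,9):dx=+1,dy=-4->D; (8,10):dx=+6,dy=+7->C
  (9,10):dx=+5,dy=+11->C
Step 2: C = 40, D = 5, total pairs = 45.
Step 3: tau = (C - D)/(n(n-1)/2) = (40 - 5)/45 = 0.777778.
Step 4: Exact two-sided p-value (enumerate n! = 3628800 permutations of y under H0): p = 0.000946.
Step 5: alpha = 0.05. reject H0.

tau_b = 0.7778 (C=40, D=5), p = 0.000946, reject H0.


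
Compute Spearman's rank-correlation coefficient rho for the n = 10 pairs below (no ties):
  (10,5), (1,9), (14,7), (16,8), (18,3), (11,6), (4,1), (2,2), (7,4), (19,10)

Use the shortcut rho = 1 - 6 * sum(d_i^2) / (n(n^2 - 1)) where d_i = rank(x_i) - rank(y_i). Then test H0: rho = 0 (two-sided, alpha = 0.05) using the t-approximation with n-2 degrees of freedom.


Step 1: Rank x and y separately (midranks; no ties here).
rank(x): 10->5, 1->1, 14->7, 16->8, 18->9, 11->6, 4->3, 2->2, 7->4, 19->10
rank(y): 5->5, 9->9, 7->7, 8->8, 3->3, 6->6, 1->1, 2->2, 4->4, 10->10
Step 2: d_i = R_x(i) - R_y(i); compute d_i^2.
  (5-5)^2=0, (1-9)^2=64, (7-7)^2=0, (8-8)^2=0, (9-3)^2=36, (6-6)^2=0, (3-1)^2=4, (2-2)^2=0, (4-4)^2=0, (10-10)^2=0
sum(d^2) = 104.
Step 3: rho = 1 - 6*104 / (10*(10^2 - 1)) = 1 - 624/990 = 0.369697.
Step 4: Under H0, t = rho * sqrt((n-2)/(1-rho^2)) = 1.1254 ~ t(8).
Step 5: Two-sided p-value from the t-distribution with 8 df = 0.293050.
Step 6: alpha = 0.05. fail to reject H0.

rho = 0.3697, p = 0.293050, fail to reject H0 at alpha = 0.05.


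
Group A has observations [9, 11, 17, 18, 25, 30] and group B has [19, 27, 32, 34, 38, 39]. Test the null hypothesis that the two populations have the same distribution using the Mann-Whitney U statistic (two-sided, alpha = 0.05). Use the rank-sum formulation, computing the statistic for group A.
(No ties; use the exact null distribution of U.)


Step 1: Combine and sort all 12 observations; assign midranks.
sorted (value, group): (9,X), (11,X), (17,X), (18,X), (19,Y), (25,X), (27,Y), (30,X), (32,Y), (34,Y), (38,Y), (39,Y)
ranks: 9->1, 11->2, 17->3, 18->4, 19->5, 25->6, 27->7, 30->8, 32->9, 34->10, 38->11, 39->12
Step 2: Rank sum for X: R1 = 1 + 2 + 3 + 4 + 6 + 8 = 24.
Step 3: U_X = R1 - n1(n1+1)/2 = 24 - 6*7/2 = 24 - 21 = 3.
       U_Y = n1*n2 - U_X = 36 - 3 = 33.
Step 4: No ties, so the exact null distribution of U (based on enumerating the C(12,6) = 924 equally likely rank assignments) gives the two-sided p-value.
Step 5: p-value = 0.015152; compare to alpha = 0.05. reject H0.

U_X = 3, p = 0.015152, reject H0 at alpha = 0.05.


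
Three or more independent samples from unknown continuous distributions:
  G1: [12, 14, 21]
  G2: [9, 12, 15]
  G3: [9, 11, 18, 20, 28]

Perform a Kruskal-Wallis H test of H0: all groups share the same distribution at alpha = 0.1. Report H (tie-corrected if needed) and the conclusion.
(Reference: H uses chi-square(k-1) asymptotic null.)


Step 1: Combine all N = 11 observations and assign midranks.
sorted (value, group, rank): (9,G2,1.5), (9,G3,1.5), (11,G3,3), (12,G1,4.5), (12,G2,4.5), (14,G1,6), (15,G2,7), (18,G3,8), (20,G3,9), (21,G1,10), (28,G3,11)
Step 2: Sum ranks within each group.
R_1 = 20.5 (n_1 = 3)
R_2 = 13 (n_2 = 3)
R_3 = 32.5 (n_3 = 5)
Step 3: H = 12/(N(N+1)) * sum(R_i^2/n_i) - 3(N+1)
     = 12/(11*12) * (20.5^2/3 + 13^2/3 + 32.5^2/5) - 3*12
     = 0.090909 * 407.667 - 36
     = 1.060606.
Step 4: Ties present; correction factor C = 1 - 12/(11^3 - 11) = 0.990909. Corrected H = 1.060606 / 0.990909 = 1.070336.
Step 5: Under H0, H ~ chi^2(2); p-value = 0.585571.
Step 6: alpha = 0.1. fail to reject H0.

H = 1.0703, df = 2, p = 0.585571, fail to reject H0.


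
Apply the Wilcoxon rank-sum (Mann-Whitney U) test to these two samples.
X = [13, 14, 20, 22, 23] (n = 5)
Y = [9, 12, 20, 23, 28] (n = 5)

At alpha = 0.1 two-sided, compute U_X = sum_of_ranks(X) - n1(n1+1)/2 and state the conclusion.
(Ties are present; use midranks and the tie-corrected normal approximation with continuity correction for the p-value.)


Step 1: Combine and sort all 10 observations; assign midranks.
sorted (value, group): (9,Y), (12,Y), (13,X), (14,X), (20,X), (20,Y), (22,X), (23,X), (23,Y), (28,Y)
ranks: 9->1, 12->2, 13->3, 14->4, 20->5.5, 20->5.5, 22->7, 23->8.5, 23->8.5, 28->10
Step 2: Rank sum for X: R1 = 3 + 4 + 5.5 + 7 + 8.5 = 28.
Step 3: U_X = R1 - n1(n1+1)/2 = 28 - 5*6/2 = 28 - 15 = 13.
       U_Y = n1*n2 - U_X = 25 - 13 = 12.
Step 4: Ties are present, so use the tie-corrected normal approximation (with continuity correction) for the p-value.
Step 5: p-value = 1.000000; compare to alpha = 0.1. fail to reject H0.

U_X = 13, p = 1.000000, fail to reject H0 at alpha = 0.1.


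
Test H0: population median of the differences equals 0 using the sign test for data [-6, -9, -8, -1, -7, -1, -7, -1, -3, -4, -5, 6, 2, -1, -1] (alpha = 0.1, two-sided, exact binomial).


Step 1: Discard zero differences. Original n = 15; n_eff = number of nonzero differences = 15.
Nonzero differences (with sign): -6, -9, -8, -1, -7, -1, -7, -1, -3, -4, -5, +6, +2, -1, -1
Step 2: Count signs: positive = 2, negative = 13.
Step 3: Under H0: P(positive) = 0.5, so the number of positives S ~ Bin(15, 0.5).
Step 4: Two-sided exact p-value = sum of Bin(15,0.5) probabilities at or below the observed probability = 0.007385.
Step 5: alpha = 0.1. reject H0.

n_eff = 15, pos = 2, neg = 13, p = 0.007385, reject H0.


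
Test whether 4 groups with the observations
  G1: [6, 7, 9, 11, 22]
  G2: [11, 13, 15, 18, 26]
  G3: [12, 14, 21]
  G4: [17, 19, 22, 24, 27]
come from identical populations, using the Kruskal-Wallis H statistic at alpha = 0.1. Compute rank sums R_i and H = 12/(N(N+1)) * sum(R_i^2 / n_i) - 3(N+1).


Step 1: Combine all N = 18 observations and assign midranks.
sorted (value, group, rank): (6,G1,1), (7,G1,2), (9,G1,3), (11,G1,4.5), (11,G2,4.5), (12,G3,6), (13,G2,7), (14,G3,8), (15,G2,9), (17,G4,10), (18,G2,11), (19,G4,12), (21,G3,13), (22,G1,14.5), (22,G4,14.5), (24,G4,16), (26,G2,17), (27,G4,18)
Step 2: Sum ranks within each group.
R_1 = 25 (n_1 = 5)
R_2 = 48.5 (n_2 = 5)
R_3 = 27 (n_3 = 3)
R_4 = 70.5 (n_4 = 5)
Step 3: H = 12/(N(N+1)) * sum(R_i^2/n_i) - 3(N+1)
     = 12/(18*19) * (25^2/5 + 48.5^2/5 + 27^2/3 + 70.5^2/5) - 3*19
     = 0.035088 * 1832.5 - 57
     = 7.298246.
Step 4: Ties present; correction factor C = 1 - 12/(18^3 - 18) = 0.997936. Corrected H = 7.298246 / 0.997936 = 7.313340.
Step 5: Under H0, H ~ chi^2(3); p-value = 0.062554.
Step 6: alpha = 0.1. reject H0.

H = 7.3133, df = 3, p = 0.062554, reject H0.


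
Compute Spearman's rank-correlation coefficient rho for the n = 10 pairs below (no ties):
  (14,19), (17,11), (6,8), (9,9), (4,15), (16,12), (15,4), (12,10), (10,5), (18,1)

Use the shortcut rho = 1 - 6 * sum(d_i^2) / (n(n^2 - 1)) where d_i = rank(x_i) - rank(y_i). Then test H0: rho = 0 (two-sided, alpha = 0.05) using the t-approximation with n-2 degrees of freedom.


Step 1: Rank x and y separately (midranks; no ties here).
rank(x): 14->6, 17->9, 6->2, 9->3, 4->1, 16->8, 15->7, 12->5, 10->4, 18->10
rank(y): 19->10, 11->7, 8->4, 9->5, 15->9, 12->8, 4->2, 10->6, 5->3, 1->1
Step 2: d_i = R_x(i) - R_y(i); compute d_i^2.
  (6-10)^2=16, (9-7)^2=4, (2-4)^2=4, (3-5)^2=4, (1-9)^2=64, (8-8)^2=0, (7-2)^2=25, (5-6)^2=1, (4-3)^2=1, (10-1)^2=81
sum(d^2) = 200.
Step 3: rho = 1 - 6*200 / (10*(10^2 - 1)) = 1 - 1200/990 = -0.212121.
Step 4: Under H0, t = rho * sqrt((n-2)/(1-rho^2)) = -0.6139 ~ t(8).
Step 5: Two-sided p-value from the t-distribution with 8 df = 0.556306.
Step 6: alpha = 0.05. fail to reject H0.

rho = -0.2121, p = 0.556306, fail to reject H0 at alpha = 0.05.


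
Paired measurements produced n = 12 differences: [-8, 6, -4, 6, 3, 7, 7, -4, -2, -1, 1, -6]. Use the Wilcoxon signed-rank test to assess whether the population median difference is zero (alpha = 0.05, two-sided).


Step 1: Drop any zero differences (none here) and take |d_i|.
|d| = [8, 6, 4, 6, 3, 7, 7, 4, 2, 1, 1, 6]
Step 2: Midrank |d_i| (ties get averaged ranks).
ranks: |8|->12, |6|->8, |4|->5.5, |6|->8, |3|->4, |7|->10.5, |7|->10.5, |4|->5.5, |2|->3, |1|->1.5, |1|->1.5, |6|->8
Step 3: Attach original signs; sum ranks with positive sign and with negative sign.
W+ = 8 + 8 + 4 + 10.5 + 10.5 + 1.5 = 42.5
W- = 12 + 5.5 + 5.5 + 3 + 1.5 + 8 = 35.5
(Check: W+ + W- = 78 should equal n(n+1)/2 = 78.)
Step 4: Test statistic W = min(W+, W-) = 35.5.
Step 5: Ties in |d|, so use the tie-corrected normal approximation.
        E[W] = n(n+1)/4 = 12*13/4 = 39.
        Tie groups: |d|=1 (t=2), |d|=4 (t=2), |d|=6 (t=3), |d|=7 (t=2); sum(t^3 - t) = 42.
        Var[W] = n(n+1)(2n+1)/24 - sum(t^3-t)/48 = 3900/24 - 42/48 = 161.625.
        z = (W - E[W]) / sqrt(Var[W]) = (35.5 - 39) / 12.7132 = -0.2753.
        Two-sided p = 2*Phi(z) = 0.783082.
Step 6: alpha = 0.05. fail to reject H0.

W+ = 42.5, W- = 35.5, W = min = 35.5, p = 0.783082, fail to reject H0.


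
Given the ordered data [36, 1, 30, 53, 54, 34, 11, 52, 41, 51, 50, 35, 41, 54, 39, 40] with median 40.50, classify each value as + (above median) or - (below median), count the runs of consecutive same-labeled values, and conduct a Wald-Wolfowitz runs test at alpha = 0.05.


Step 1: Compute median = 40.50; label A = above, B = below.
Labels in order: BBBAABBAAAABAABB  (n_A = 8, n_B = 8)
Step 2: Count runs R = 7.
Step 3: Under H0 (random ordering), E[R] = 2*n_A*n_B/(n_A+n_B) + 1 = 2*8*8/16 + 1 = 9.0000.
        Var[R] = 2*n_A*n_B*(2*n_A*n_B - n_A - n_B) / ((n_A+n_B)^2 * (n_A+n_B-1)) = 14336/3840 = 3.7333.
        SD[R] = 1.9322.
Step 4: Continuity-corrected z = (R + 0.5 - E[R]) / SD[R] = (7 + 0.5 - 9.0000) / 1.9322 = -0.7763.
Step 5: Two-sided p-value via normal approximation = 2*(1 - Phi(|z|)) = 0.437558.
Step 6: alpha = 0.05. fail to reject H0.

R = 7, z = -0.7763, p = 0.437558, fail to reject H0.


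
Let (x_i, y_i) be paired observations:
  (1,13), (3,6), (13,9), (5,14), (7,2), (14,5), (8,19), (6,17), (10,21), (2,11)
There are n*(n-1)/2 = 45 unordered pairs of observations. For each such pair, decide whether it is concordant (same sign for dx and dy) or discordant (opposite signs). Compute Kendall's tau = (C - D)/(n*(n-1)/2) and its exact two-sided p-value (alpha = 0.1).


Step 1: Enumerate the 45 unordered pairs (i,j) with i<j and classify each by sign(x_j-x_i) * sign(y_j-y_i).
  (1,2):dx=+2,dy=-7->D; (1,3):dx=+12,dy=-4->D; (1,4):dx=+4,dy=+1->C; (1,5):dx=+6,dy=-11->D
  (1,6):dx=+13,dy=-8->D; (1,7):dx=+7,dy=+6->C; (1,8):dx=+5,dy=+4->C; (1,9):dx=+9,dy=+8->C
  (1,10):dx=+1,dy=-2->D; (2,3):dx=+10,dy=+3->C; (2,4):dx=+2,dy=+8->C; (2,5):dx=+4,dy=-4->D
  (2,6):dx=+11,dy=-1->D; (2,7):dx=+5,dy=+13->C; (2,8):dx=+3,dy=+11->C; (2,9):dx=+7,dy=+15->C
  (2,10):dx=-1,dy=+5->D; (3,4):dx=-8,dy=+5->D; (3,5):dx=-6,dy=-7->C; (3,6):dx=+1,dy=-4->D
  (3,7):dx=-5,dy=+10->D; (3,8):dx=-7,dy=+8->D; (3,9):dx=-3,dy=+12->D; (3,10):dx=-11,dy=+2->D
  (4,5):dx=+2,dy=-12->D; (4,6):dx=+9,dy=-9->D; (4,7):dx=+3,dy=+5->C; (4,8):dx=+1,dy=+3->C
  (4,9):dx=+5,dy=+7->C; (4,10):dx=-3,dy=-3->C; (5,6):dx=+7,dy=+3->C; (5,7):dx=+1,dy=+17->C
  (5,8):dx=-1,dy=+15->D; (5,9):dx=+3,dy=+19->C; (5,10):dx=-5,dy=+9->D; (6,7):dx=-6,dy=+14->D
  (6,8):dx=-8,dy=+12->D; (6,9):dx=-4,dy=+16->D; (6,10):dx=-12,dy=+6->D; (7,8):dx=-2,dy=-2->C
  (7,9):dx=+2,dy=+2->C; (7,10):dx=-6,dy=-8->C; (8,9):dx=+4,dy=+4->C; (8,10):dx=-4,dy=-6->C
  (9,10):dx=-8,dy=-10->C
Step 2: C = 23, D = 22, total pairs = 45.
Step 3: tau = (C - D)/(n(n-1)/2) = (23 - 22)/45 = 0.022222.
Step 4: Exact two-sided p-value (enumerate n! = 3628800 permutations of y under H0): p = 1.000000.
Step 5: alpha = 0.1. fail to reject H0.

tau_b = 0.0222 (C=23, D=22), p = 1.000000, fail to reject H0.


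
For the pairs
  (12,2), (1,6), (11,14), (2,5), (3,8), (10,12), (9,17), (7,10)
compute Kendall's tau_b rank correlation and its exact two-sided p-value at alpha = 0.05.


Step 1: Enumerate the 28 unordered pairs (i,j) with i<j and classify each by sign(x_j-x_i) * sign(y_j-y_i).
  (1,2):dx=-11,dy=+4->D; (1,3):dx=-1,dy=+12->D; (1,4):dx=-10,dy=+3->D; (1,5):dx=-9,dy=+6->D
  (1,6):dx=-2,dy=+10->D; (1,7):dx=-3,dy=+15->D; (1,8):dx=-5,dy=+8->D; (2,3):dx=+10,dy=+8->C
  (2,4):dx=+1,dy=-1->D; (2,5):dx=+2,dy=+2->C; (2,6):dx=+9,dy=+6->C; (2,7):dx=+8,dy=+11->C
  (2,8):dx=+6,dy=+4->C; (3,4):dx=-9,dy=-9->C; (3,5):dx=-8,dy=-6->C; (3,6):dx=-1,dy=-2->C
  (3,7):dx=-2,dy=+3->D; (3,8):dx=-4,dy=-4->C; (4,5):dx=+1,dy=+3->C; (4,6):dx=+8,dy=+7->C
  (4,7):dx=+7,dy=+12->C; (4,8):dx=+5,dy=+5->C; (5,6):dx=+7,dy=+4->C; (5,7):dx=+6,dy=+9->C
  (5,8):dx=+4,dy=+2->C; (6,7):dx=-1,dy=+5->D; (6,8):dx=-3,dy=-2->C; (7,8):dx=-2,dy=-7->C
Step 2: C = 18, D = 10, total pairs = 28.
Step 3: tau = (C - D)/(n(n-1)/2) = (18 - 10)/28 = 0.285714.
Step 4: Exact two-sided p-value (enumerate n! = 40320 permutations of y under H0): p = 0.398760.
Step 5: alpha = 0.05. fail to reject H0.

tau_b = 0.2857 (C=18, D=10), p = 0.398760, fail to reject H0.


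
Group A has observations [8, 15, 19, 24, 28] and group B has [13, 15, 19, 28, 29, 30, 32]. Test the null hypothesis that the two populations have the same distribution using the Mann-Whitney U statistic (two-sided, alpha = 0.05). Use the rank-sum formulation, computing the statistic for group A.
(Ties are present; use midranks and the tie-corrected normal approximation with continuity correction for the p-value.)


Step 1: Combine and sort all 12 observations; assign midranks.
sorted (value, group): (8,X), (13,Y), (15,X), (15,Y), (19,X), (19,Y), (24,X), (28,X), (28,Y), (29,Y), (30,Y), (32,Y)
ranks: 8->1, 13->2, 15->3.5, 15->3.5, 19->5.5, 19->5.5, 24->7, 28->8.5, 28->8.5, 29->10, 30->11, 32->12
Step 2: Rank sum for X: R1 = 1 + 3.5 + 5.5 + 7 + 8.5 = 25.5.
Step 3: U_X = R1 - n1(n1+1)/2 = 25.5 - 5*6/2 = 25.5 - 15 = 10.5.
       U_Y = n1*n2 - U_X = 35 - 10.5 = 24.5.
Step 4: Ties are present, so use the tie-corrected normal approximation (with continuity correction) for the p-value.
Step 5: p-value = 0.288609; compare to alpha = 0.05. fail to reject H0.

U_X = 10.5, p = 0.288609, fail to reject H0 at alpha = 0.05.


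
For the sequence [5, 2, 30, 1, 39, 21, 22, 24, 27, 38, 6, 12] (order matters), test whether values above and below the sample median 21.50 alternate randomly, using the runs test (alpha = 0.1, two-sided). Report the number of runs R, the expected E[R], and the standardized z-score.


Step 1: Compute median = 21.50; label A = above, B = below.
Labels in order: BBABABAAAABB  (n_A = 6, n_B = 6)
Step 2: Count runs R = 7.
Step 3: Under H0 (random ordering), E[R] = 2*n_A*n_B/(n_A+n_B) + 1 = 2*6*6/12 + 1 = 7.0000.
        Var[R] = 2*n_A*n_B*(2*n_A*n_B - n_A - n_B) / ((n_A+n_B)^2 * (n_A+n_B-1)) = 4320/1584 = 2.7273.
        SD[R] = 1.6514.
Step 4: R = E[R], so z = 0 with no continuity correction.
Step 5: Two-sided p-value via normal approximation = 2*(1 - Phi(|z|)) = 1.000000.
Step 6: alpha = 0.1. fail to reject H0.

R = 7, z = 0.0000, p = 1.000000, fail to reject H0.


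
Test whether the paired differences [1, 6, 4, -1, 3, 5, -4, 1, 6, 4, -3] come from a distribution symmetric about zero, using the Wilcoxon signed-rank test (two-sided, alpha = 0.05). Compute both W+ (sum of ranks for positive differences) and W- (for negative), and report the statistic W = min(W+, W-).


Step 1: Drop any zero differences (none here) and take |d_i|.
|d| = [1, 6, 4, 1, 3, 5, 4, 1, 6, 4, 3]
Step 2: Midrank |d_i| (ties get averaged ranks).
ranks: |1|->2, |6|->10.5, |4|->7, |1|->2, |3|->4.5, |5|->9, |4|->7, |1|->2, |6|->10.5, |4|->7, |3|->4.5
Step 3: Attach original signs; sum ranks with positive sign and with negative sign.
W+ = 2 + 10.5 + 7 + 4.5 + 9 + 2 + 10.5 + 7 = 52.5
W- = 2 + 7 + 4.5 = 13.5
(Check: W+ + W- = 66 should equal n(n+1)/2 = 66.)
Step 4: Test statistic W = min(W+, W-) = 13.5.
Step 5: Ties in |d|, so use the tie-corrected normal approximation.
        E[W] = n(n+1)/4 = 11*12/4 = 33.
        Tie groups: |d|=1 (t=3), |d|=3 (t=2), |d|=4 (t=3), |d|=6 (t=2); sum(t^3 - t) = 60.
        Var[W] = n(n+1)(2n+1)/24 - sum(t^3-t)/48 = 3036/24 - 60/48 = 125.25.
        z = (W - E[W]) / sqrt(Var[W]) = (13.5 - 33) / 11.1915 = -1.7424.
        Two-sided p = 2*Phi(z) = 0.081440.
Step 6: alpha = 0.05. fail to reject H0.

W+ = 52.5, W- = 13.5, W = min = 13.5, p = 0.081440, fail to reject H0.


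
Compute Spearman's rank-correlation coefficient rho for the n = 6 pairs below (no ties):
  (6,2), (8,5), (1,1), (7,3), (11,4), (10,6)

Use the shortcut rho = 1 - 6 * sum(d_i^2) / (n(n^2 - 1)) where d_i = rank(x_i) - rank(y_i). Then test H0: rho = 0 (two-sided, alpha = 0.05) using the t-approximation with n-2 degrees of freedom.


Step 1: Rank x and y separately (midranks; no ties here).
rank(x): 6->2, 8->4, 1->1, 7->3, 11->6, 10->5
rank(y): 2->2, 5->5, 1->1, 3->3, 4->4, 6->6
Step 2: d_i = R_x(i) - R_y(i); compute d_i^2.
  (2-2)^2=0, (4-5)^2=1, (1-1)^2=0, (3-3)^2=0, (6-4)^2=4, (5-6)^2=1
sum(d^2) = 6.
Step 3: rho = 1 - 6*6 / (6*(6^2 - 1)) = 1 - 36/210 = 0.828571.
Step 4: Under H0, t = rho * sqrt((n-2)/(1-rho^2)) = 2.9598 ~ t(4).
Step 5: Two-sided p-value from the t-distribution with 4 df = 0.041563.
Step 6: alpha = 0.05. reject H0.

rho = 0.8286, p = 0.041563, reject H0 at alpha = 0.05.


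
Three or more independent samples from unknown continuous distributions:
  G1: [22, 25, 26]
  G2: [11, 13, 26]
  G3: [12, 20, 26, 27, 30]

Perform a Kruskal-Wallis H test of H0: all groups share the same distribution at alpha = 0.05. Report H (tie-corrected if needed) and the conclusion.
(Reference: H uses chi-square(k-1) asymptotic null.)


Step 1: Combine all N = 11 observations and assign midranks.
sorted (value, group, rank): (11,G2,1), (12,G3,2), (13,G2,3), (20,G3,4), (22,G1,5), (25,G1,6), (26,G1,8), (26,G2,8), (26,G3,8), (27,G3,10), (30,G3,11)
Step 2: Sum ranks within each group.
R_1 = 19 (n_1 = 3)
R_2 = 12 (n_2 = 3)
R_3 = 35 (n_3 = 5)
Step 3: H = 12/(N(N+1)) * sum(R_i^2/n_i) - 3(N+1)
     = 12/(11*12) * (19^2/3 + 12^2/3 + 35^2/5) - 3*12
     = 0.090909 * 413.333 - 36
     = 1.575758.
Step 4: Ties present; correction factor C = 1 - 24/(11^3 - 11) = 0.981818. Corrected H = 1.575758 / 0.981818 = 1.604938.
Step 5: Under H0, H ~ chi^2(2); p-value = 0.448221.
Step 6: alpha = 0.05. fail to reject H0.

H = 1.6049, df = 2, p = 0.448221, fail to reject H0.


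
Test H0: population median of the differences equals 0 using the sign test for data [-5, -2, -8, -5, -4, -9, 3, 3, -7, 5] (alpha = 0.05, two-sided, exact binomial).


Step 1: Discard zero differences. Original n = 10; n_eff = number of nonzero differences = 10.
Nonzero differences (with sign): -5, -2, -8, -5, -4, -9, +3, +3, -7, +5
Step 2: Count signs: positive = 3, negative = 7.
Step 3: Under H0: P(positive) = 0.5, so the number of positives S ~ Bin(10, 0.5).
Step 4: Two-sided exact p-value = sum of Bin(10,0.5) probabilities at or below the observed probability = 0.343750.
Step 5: alpha = 0.05. fail to reject H0.

n_eff = 10, pos = 3, neg = 7, p = 0.343750, fail to reject H0.


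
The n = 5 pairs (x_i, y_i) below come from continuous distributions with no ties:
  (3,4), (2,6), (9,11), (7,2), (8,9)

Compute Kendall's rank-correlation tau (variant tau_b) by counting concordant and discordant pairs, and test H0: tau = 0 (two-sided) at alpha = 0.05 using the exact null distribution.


Step 1: Enumerate the 10 unordered pairs (i,j) with i<j and classify each by sign(x_j-x_i) * sign(y_j-y_i).
  (1,2):dx=-1,dy=+2->D; (1,3):dx=+6,dy=+7->C; (1,4):dx=+4,dy=-2->D; (1,5):dx=+5,dy=+5->C
  (2,3):dx=+7,dy=+5->C; (2,4):dx=+5,dy=-4->D; (2,5):dx=+6,dy=+3->C; (3,4):dx=-2,dy=-9->C
  (3,5):dx=-1,dy=-2->C; (4,5):dx=+1,dy=+7->C
Step 2: C = 7, D = 3, total pairs = 10.
Step 3: tau = (C - D)/(n(n-1)/2) = (7 - 3)/10 = 0.400000.
Step 4: Exact two-sided p-value (enumerate n! = 120 permutations of y under H0): p = 0.483333.
Step 5: alpha = 0.05. fail to reject H0.

tau_b = 0.4000 (C=7, D=3), p = 0.483333, fail to reject H0.


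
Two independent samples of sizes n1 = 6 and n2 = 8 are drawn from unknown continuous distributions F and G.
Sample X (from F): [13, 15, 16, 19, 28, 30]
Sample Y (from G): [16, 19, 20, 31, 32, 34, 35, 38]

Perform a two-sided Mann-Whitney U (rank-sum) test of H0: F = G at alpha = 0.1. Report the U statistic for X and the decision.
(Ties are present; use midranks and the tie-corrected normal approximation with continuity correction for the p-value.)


Step 1: Combine and sort all 14 observations; assign midranks.
sorted (value, group): (13,X), (15,X), (16,X), (16,Y), (19,X), (19,Y), (20,Y), (28,X), (30,X), (31,Y), (32,Y), (34,Y), (35,Y), (38,Y)
ranks: 13->1, 15->2, 16->3.5, 16->3.5, 19->5.5, 19->5.5, 20->7, 28->8, 30->9, 31->10, 32->11, 34->12, 35->13, 38->14
Step 2: Rank sum for X: R1 = 1 + 2 + 3.5 + 5.5 + 8 + 9 = 29.
Step 3: U_X = R1 - n1(n1+1)/2 = 29 - 6*7/2 = 29 - 21 = 8.
       U_Y = n1*n2 - U_X = 48 - 8 = 40.
Step 4: Ties are present, so use the tie-corrected normal approximation (with continuity correction) for the p-value.
Step 5: p-value = 0.044915; compare to alpha = 0.1. reject H0.

U_X = 8, p = 0.044915, reject H0 at alpha = 0.1.


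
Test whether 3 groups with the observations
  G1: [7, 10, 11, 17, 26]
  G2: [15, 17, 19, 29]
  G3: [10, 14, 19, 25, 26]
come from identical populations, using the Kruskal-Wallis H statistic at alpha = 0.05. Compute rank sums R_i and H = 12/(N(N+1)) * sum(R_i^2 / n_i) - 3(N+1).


Step 1: Combine all N = 14 observations and assign midranks.
sorted (value, group, rank): (7,G1,1), (10,G1,2.5), (10,G3,2.5), (11,G1,4), (14,G3,5), (15,G2,6), (17,G1,7.5), (17,G2,7.5), (19,G2,9.5), (19,G3,9.5), (25,G3,11), (26,G1,12.5), (26,G3,12.5), (29,G2,14)
Step 2: Sum ranks within each group.
R_1 = 27.5 (n_1 = 5)
R_2 = 37 (n_2 = 4)
R_3 = 40.5 (n_3 = 5)
Step 3: H = 12/(N(N+1)) * sum(R_i^2/n_i) - 3(N+1)
     = 12/(14*15) * (27.5^2/5 + 37^2/4 + 40.5^2/5) - 3*15
     = 0.057143 * 821.55 - 45
     = 1.945714.
Step 4: Ties present; correction factor C = 1 - 24/(14^3 - 14) = 0.991209. Corrected H = 1.945714 / 0.991209 = 1.962971.
Step 5: Under H0, H ~ chi^2(2); p-value = 0.374754.
Step 6: alpha = 0.05. fail to reject H0.

H = 1.9630, df = 2, p = 0.374754, fail to reject H0.


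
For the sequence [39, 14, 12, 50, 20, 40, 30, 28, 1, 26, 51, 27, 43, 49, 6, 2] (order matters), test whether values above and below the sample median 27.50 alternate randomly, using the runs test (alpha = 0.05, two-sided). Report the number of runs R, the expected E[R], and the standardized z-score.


Step 1: Compute median = 27.50; label A = above, B = below.
Labels in order: ABBABAAABBABAABB  (n_A = 8, n_B = 8)
Step 2: Count runs R = 10.
Step 3: Under H0 (random ordering), E[R] = 2*n_A*n_B/(n_A+n_B) + 1 = 2*8*8/16 + 1 = 9.0000.
        Var[R] = 2*n_A*n_B*(2*n_A*n_B - n_A - n_B) / ((n_A+n_B)^2 * (n_A+n_B-1)) = 14336/3840 = 3.7333.
        SD[R] = 1.9322.
Step 4: Continuity-corrected z = (R - 0.5 - E[R]) / SD[R] = (10 - 0.5 - 9.0000) / 1.9322 = 0.2588.
Step 5: Two-sided p-value via normal approximation = 2*(1 - Phi(|z|)) = 0.795809.
Step 6: alpha = 0.05. fail to reject H0.

R = 10, z = 0.2588, p = 0.795809, fail to reject H0.


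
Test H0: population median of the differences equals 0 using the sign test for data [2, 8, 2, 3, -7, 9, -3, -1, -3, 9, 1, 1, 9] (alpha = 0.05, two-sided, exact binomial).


Step 1: Discard zero differences. Original n = 13; n_eff = number of nonzero differences = 13.
Nonzero differences (with sign): +2, +8, +2, +3, -7, +9, -3, -1, -3, +9, +1, +1, +9
Step 2: Count signs: positive = 9, negative = 4.
Step 3: Under H0: P(positive) = 0.5, so the number of positives S ~ Bin(13, 0.5).
Step 4: Two-sided exact p-value = sum of Bin(13,0.5) probabilities at or below the observed probability = 0.266846.
Step 5: alpha = 0.05. fail to reject H0.

n_eff = 13, pos = 9, neg = 4, p = 0.266846, fail to reject H0.


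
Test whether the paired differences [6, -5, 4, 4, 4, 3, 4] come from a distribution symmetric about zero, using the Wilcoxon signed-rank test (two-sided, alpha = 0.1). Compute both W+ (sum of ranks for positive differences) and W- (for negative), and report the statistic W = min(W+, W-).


Step 1: Drop any zero differences (none here) and take |d_i|.
|d| = [6, 5, 4, 4, 4, 3, 4]
Step 2: Midrank |d_i| (ties get averaged ranks).
ranks: |6|->7, |5|->6, |4|->3.5, |4|->3.5, |4|->3.5, |3|->1, |4|->3.5
Step 3: Attach original signs; sum ranks with positive sign and with negative sign.
W+ = 7 + 3.5 + 3.5 + 3.5 + 1 + 3.5 = 22
W- = 6 = 6
(Check: W+ + W- = 28 should equal n(n+1)/2 = 28.)
Step 4: Test statistic W = min(W+, W-) = 6.
Step 5: Ties in |d|, so use the tie-corrected normal approximation.
        E[W] = n(n+1)/4 = 7*8/4 = 14.
        Tie groups: |d|=4 (t=4); sum(t^3 - t) = 60.
        Var[W] = n(n+1)(2n+1)/24 - sum(t^3-t)/48 = 840/24 - 60/48 = 33.75.
        z = (W - E[W]) / sqrt(Var[W]) = (6 - 14) / 5.8095 = -1.3771.
        Two-sided p = 2*Phi(z) = 0.168493.
Step 6: alpha = 0.1. fail to reject H0.

W+ = 22, W- = 6, W = min = 6, p = 0.168493, fail to reject H0.


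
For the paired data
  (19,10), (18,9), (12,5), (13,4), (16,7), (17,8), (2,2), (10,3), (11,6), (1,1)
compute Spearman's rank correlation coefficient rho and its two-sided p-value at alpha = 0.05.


Step 1: Rank x and y separately (midranks; no ties here).
rank(x): 19->10, 18->9, 12->5, 13->6, 16->7, 17->8, 2->2, 10->3, 11->4, 1->1
rank(y): 10->10, 9->9, 5->5, 4->4, 7->7, 8->8, 2->2, 3->3, 6->6, 1->1
Step 2: d_i = R_x(i) - R_y(i); compute d_i^2.
  (10-10)^2=0, (9-9)^2=0, (5-5)^2=0, (6-4)^2=4, (7-7)^2=0, (8-8)^2=0, (2-2)^2=0, (3-3)^2=0, (4-6)^2=4, (1-1)^2=0
sum(d^2) = 8.
Step 3: rho = 1 - 6*8 / (10*(10^2 - 1)) = 1 - 48/990 = 0.951515.
Step 4: Under H0, t = rho * sqrt((n-2)/(1-rho^2)) = 8.7493 ~ t(8).
Step 5: Two-sided p-value from the t-distribution with 8 df = 0.000023.
Step 6: alpha = 0.05. reject H0.

rho = 0.9515, p = 0.000023, reject H0 at alpha = 0.05.


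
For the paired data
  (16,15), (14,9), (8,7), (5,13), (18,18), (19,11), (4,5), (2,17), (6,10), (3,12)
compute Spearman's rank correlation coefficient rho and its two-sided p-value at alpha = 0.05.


Step 1: Rank x and y separately (midranks; no ties here).
rank(x): 16->8, 14->7, 8->6, 5->4, 18->9, 19->10, 4->3, 2->1, 6->5, 3->2
rank(y): 15->8, 9->3, 7->2, 13->7, 18->10, 11->5, 5->1, 17->9, 10->4, 12->6
Step 2: d_i = R_x(i) - R_y(i); compute d_i^2.
  (8-8)^2=0, (7-3)^2=16, (6-2)^2=16, (4-7)^2=9, (9-10)^2=1, (10-5)^2=25, (3-1)^2=4, (1-9)^2=64, (5-4)^2=1, (2-6)^2=16
sum(d^2) = 152.
Step 3: rho = 1 - 6*152 / (10*(10^2 - 1)) = 1 - 912/990 = 0.078788.
Step 4: Under H0, t = rho * sqrt((n-2)/(1-rho^2)) = 0.2235 ~ t(8).
Step 5: Two-sided p-value from the t-distribution with 8 df = 0.828717.
Step 6: alpha = 0.05. fail to reject H0.

rho = 0.0788, p = 0.828717, fail to reject H0 at alpha = 0.05.


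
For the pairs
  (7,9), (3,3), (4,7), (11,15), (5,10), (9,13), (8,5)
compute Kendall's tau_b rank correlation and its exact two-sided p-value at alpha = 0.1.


Step 1: Enumerate the 21 unordered pairs (i,j) with i<j and classify each by sign(x_j-x_i) * sign(y_j-y_i).
  (1,2):dx=-4,dy=-6->C; (1,3):dx=-3,dy=-2->C; (1,4):dx=+4,dy=+6->C; (1,5):dx=-2,dy=+1->D
  (1,6):dx=+2,dy=+4->C; (1,7):dx=+1,dy=-4->D; (2,3):dx=+1,dy=+4->C; (2,4):dx=+8,dy=+12->C
  (2,5):dx=+2,dy=+7->C; (2,6):dx=+6,dy=+10->C; (2,7):dx=+5,dy=+2->C; (3,4):dx=+7,dy=+8->C
  (3,5):dx=+1,dy=+3->C; (3,6):dx=+5,dy=+6->C; (3,7):dx=+4,dy=-2->D; (4,5):dx=-6,dy=-5->C
  (4,6):dx=-2,dy=-2->C; (4,7):dx=-3,dy=-10->C; (5,6):dx=+4,dy=+3->C; (5,7):dx=+3,dy=-5->D
  (6,7):dx=-1,dy=-8->C
Step 2: C = 17, D = 4, total pairs = 21.
Step 3: tau = (C - D)/(n(n-1)/2) = (17 - 4)/21 = 0.619048.
Step 4: Exact two-sided p-value (enumerate n! = 5040 permutations of y under H0): p = 0.069048.
Step 5: alpha = 0.1. reject H0.

tau_b = 0.6190 (C=17, D=4), p = 0.069048, reject H0.


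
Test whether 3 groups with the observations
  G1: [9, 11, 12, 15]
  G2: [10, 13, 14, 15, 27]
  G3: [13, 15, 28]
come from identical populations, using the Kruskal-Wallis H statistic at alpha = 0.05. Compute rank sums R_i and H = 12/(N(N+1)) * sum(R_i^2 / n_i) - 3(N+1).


Step 1: Combine all N = 12 observations and assign midranks.
sorted (value, group, rank): (9,G1,1), (10,G2,2), (11,G1,3), (12,G1,4), (13,G2,5.5), (13,G3,5.5), (14,G2,7), (15,G1,9), (15,G2,9), (15,G3,9), (27,G2,11), (28,G3,12)
Step 2: Sum ranks within each group.
R_1 = 17 (n_1 = 4)
R_2 = 34.5 (n_2 = 5)
R_3 = 26.5 (n_3 = 3)
Step 3: H = 12/(N(N+1)) * sum(R_i^2/n_i) - 3(N+1)
     = 12/(12*13) * (17^2/4 + 34.5^2/5 + 26.5^2/3) - 3*13
     = 0.076923 * 544.383 - 39
     = 2.875641.
Step 4: Ties present; correction factor C = 1 - 30/(12^3 - 12) = 0.982517. Corrected H = 2.875641 / 0.982517 = 2.926809.
Step 5: Under H0, H ~ chi^2(2); p-value = 0.231447.
Step 6: alpha = 0.05. fail to reject H0.

H = 2.9268, df = 2, p = 0.231447, fail to reject H0.


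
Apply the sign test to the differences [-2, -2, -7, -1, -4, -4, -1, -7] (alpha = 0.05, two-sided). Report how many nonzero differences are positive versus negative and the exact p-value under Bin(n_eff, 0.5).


Step 1: Discard zero differences. Original n = 8; n_eff = number of nonzero differences = 8.
Nonzero differences (with sign): -2, -2, -7, -1, -4, -4, -1, -7
Step 2: Count signs: positive = 0, negative = 8.
Step 3: Under H0: P(positive) = 0.5, so the number of positives S ~ Bin(8, 0.5).
Step 4: Two-sided exact p-value = sum of Bin(8,0.5) probabilities at or below the observed probability = 0.007812.
Step 5: alpha = 0.05. reject H0.

n_eff = 8, pos = 0, neg = 8, p = 0.007812, reject H0.


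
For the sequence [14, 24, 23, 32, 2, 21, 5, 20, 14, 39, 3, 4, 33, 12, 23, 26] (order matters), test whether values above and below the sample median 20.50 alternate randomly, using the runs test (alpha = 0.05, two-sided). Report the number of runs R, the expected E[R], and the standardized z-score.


Step 1: Compute median = 20.50; label A = above, B = below.
Labels in order: BAAABABBBABBABAA  (n_A = 8, n_B = 8)
Step 2: Count runs R = 10.
Step 3: Under H0 (random ordering), E[R] = 2*n_A*n_B/(n_A+n_B) + 1 = 2*8*8/16 + 1 = 9.0000.
        Var[R] = 2*n_A*n_B*(2*n_A*n_B - n_A - n_B) / ((n_A+n_B)^2 * (n_A+n_B-1)) = 14336/3840 = 3.7333.
        SD[R] = 1.9322.
Step 4: Continuity-corrected z = (R - 0.5 - E[R]) / SD[R] = (10 - 0.5 - 9.0000) / 1.9322 = 0.2588.
Step 5: Two-sided p-value via normal approximation = 2*(1 - Phi(|z|)) = 0.795809.
Step 6: alpha = 0.05. fail to reject H0.

R = 10, z = 0.2588, p = 0.795809, fail to reject H0.


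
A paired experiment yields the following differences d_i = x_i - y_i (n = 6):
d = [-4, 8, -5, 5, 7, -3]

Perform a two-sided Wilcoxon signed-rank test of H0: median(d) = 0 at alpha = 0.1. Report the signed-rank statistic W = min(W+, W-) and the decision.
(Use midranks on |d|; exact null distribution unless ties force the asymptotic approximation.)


Step 1: Drop any zero differences (none here) and take |d_i|.
|d| = [4, 8, 5, 5, 7, 3]
Step 2: Midrank |d_i| (ties get averaged ranks).
ranks: |4|->2, |8|->6, |5|->3.5, |5|->3.5, |7|->5, |3|->1
Step 3: Attach original signs; sum ranks with positive sign and with negative sign.
W+ = 6 + 3.5 + 5 = 14.5
W- = 2 + 3.5 + 1 = 6.5
(Check: W+ + W- = 21 should equal n(n+1)/2 = 21.)
Step 4: Test statistic W = min(W+, W-) = 6.5.
Step 5: Ties in |d|, so use the tie-corrected normal approximation.
        E[W] = n(n+1)/4 = 6*7/4 = 10.5.
        Tie groups: |d|=5 (t=2); sum(t^3 - t) = 6.
        Var[W] = n(n+1)(2n+1)/24 - sum(t^3-t)/48 = 546/24 - 6/48 = 22.625.
        z = (W - E[W]) / sqrt(Var[W]) = (6.5 - 10.5) / 4.7566 = -0.8409.
        Two-sided p = 2*Phi(z) = 0.400381.
Step 6: alpha = 0.1. fail to reject H0.

W+ = 14.5, W- = 6.5, W = min = 6.5, p = 0.400381, fail to reject H0.


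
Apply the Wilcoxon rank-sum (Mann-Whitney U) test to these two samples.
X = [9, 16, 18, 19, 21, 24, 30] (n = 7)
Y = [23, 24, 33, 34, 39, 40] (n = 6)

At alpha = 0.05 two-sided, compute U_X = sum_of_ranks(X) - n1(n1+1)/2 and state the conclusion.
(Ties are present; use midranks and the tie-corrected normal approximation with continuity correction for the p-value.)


Step 1: Combine and sort all 13 observations; assign midranks.
sorted (value, group): (9,X), (16,X), (18,X), (19,X), (21,X), (23,Y), (24,X), (24,Y), (30,X), (33,Y), (34,Y), (39,Y), (40,Y)
ranks: 9->1, 16->2, 18->3, 19->4, 21->5, 23->6, 24->7.5, 24->7.5, 30->9, 33->10, 34->11, 39->12, 40->13
Step 2: Rank sum for X: R1 = 1 + 2 + 3 + 4 + 5 + 7.5 + 9 = 31.5.
Step 3: U_X = R1 - n1(n1+1)/2 = 31.5 - 7*8/2 = 31.5 - 28 = 3.5.
       U_Y = n1*n2 - U_X = 42 - 3.5 = 38.5.
Step 4: Ties are present, so use the tie-corrected normal approximation (with continuity correction) for the p-value.
Step 5: p-value = 0.015019; compare to alpha = 0.05. reject H0.

U_X = 3.5, p = 0.015019, reject H0 at alpha = 0.05.


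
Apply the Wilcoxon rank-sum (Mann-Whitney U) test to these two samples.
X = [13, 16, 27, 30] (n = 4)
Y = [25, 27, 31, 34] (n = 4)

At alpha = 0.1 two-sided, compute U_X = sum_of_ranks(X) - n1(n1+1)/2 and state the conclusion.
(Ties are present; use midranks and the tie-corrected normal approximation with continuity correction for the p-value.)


Step 1: Combine and sort all 8 observations; assign midranks.
sorted (value, group): (13,X), (16,X), (25,Y), (27,X), (27,Y), (30,X), (31,Y), (34,Y)
ranks: 13->1, 16->2, 25->3, 27->4.5, 27->4.5, 30->6, 31->7, 34->8
Step 2: Rank sum for X: R1 = 1 + 2 + 4.5 + 6 = 13.5.
Step 3: U_X = R1 - n1(n1+1)/2 = 13.5 - 4*5/2 = 13.5 - 10 = 3.5.
       U_Y = n1*n2 - U_X = 16 - 3.5 = 12.5.
Step 4: Ties are present, so use the tie-corrected normal approximation (with continuity correction) for the p-value.
Step 5: p-value = 0.245383; compare to alpha = 0.1. fail to reject H0.

U_X = 3.5, p = 0.245383, fail to reject H0 at alpha = 0.1.


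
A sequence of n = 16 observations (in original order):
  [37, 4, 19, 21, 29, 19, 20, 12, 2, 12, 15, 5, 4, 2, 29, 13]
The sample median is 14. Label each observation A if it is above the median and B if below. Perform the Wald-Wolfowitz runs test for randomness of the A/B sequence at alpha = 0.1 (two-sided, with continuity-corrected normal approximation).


Step 1: Compute median = 14; label A = above, B = below.
Labels in order: ABAAAAABBBABBBAB  (n_A = 8, n_B = 8)
Step 2: Count runs R = 8.
Step 3: Under H0 (random ordering), E[R] = 2*n_A*n_B/(n_A+n_B) + 1 = 2*8*8/16 + 1 = 9.0000.
        Var[R] = 2*n_A*n_B*(2*n_A*n_B - n_A - n_B) / ((n_A+n_B)^2 * (n_A+n_B-1)) = 14336/3840 = 3.7333.
        SD[R] = 1.9322.
Step 4: Continuity-corrected z = (R + 0.5 - E[R]) / SD[R] = (8 + 0.5 - 9.0000) / 1.9322 = -0.2588.
Step 5: Two-sided p-value via normal approximation = 2*(1 - Phi(|z|)) = 0.795809.
Step 6: alpha = 0.1. fail to reject H0.

R = 8, z = -0.2588, p = 0.795809, fail to reject H0.


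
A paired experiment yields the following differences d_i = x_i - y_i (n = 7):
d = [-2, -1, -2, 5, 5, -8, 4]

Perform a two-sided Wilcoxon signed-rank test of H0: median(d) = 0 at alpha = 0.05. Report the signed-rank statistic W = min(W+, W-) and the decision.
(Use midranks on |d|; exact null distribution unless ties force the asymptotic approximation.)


Step 1: Drop any zero differences (none here) and take |d_i|.
|d| = [2, 1, 2, 5, 5, 8, 4]
Step 2: Midrank |d_i| (ties get averaged ranks).
ranks: |2|->2.5, |1|->1, |2|->2.5, |5|->5.5, |5|->5.5, |8|->7, |4|->4
Step 3: Attach original signs; sum ranks with positive sign and with negative sign.
W+ = 5.5 + 5.5 + 4 = 15
W- = 2.5 + 1 + 2.5 + 7 = 13
(Check: W+ + W- = 28 should equal n(n+1)/2 = 28.)
Step 4: Test statistic W = min(W+, W-) = 13.
Step 5: Ties in |d|, so use the tie-corrected normal approximation.
        E[W] = n(n+1)/4 = 7*8/4 = 14.
        Tie groups: |d|=2 (t=2), |d|=5 (t=2); sum(t^3 - t) = 12.
        Var[W] = n(n+1)(2n+1)/24 - sum(t^3-t)/48 = 840/24 - 12/48 = 34.75.
        z = (W - E[W]) / sqrt(Var[W]) = (13 - 14) / 5.8949 = -0.1696.
        Two-sided p = 2*Phi(z) = 0.865295.
Step 6: alpha = 0.05. fail to reject H0.

W+ = 15, W- = 13, W = min = 13, p = 0.865295, fail to reject H0.


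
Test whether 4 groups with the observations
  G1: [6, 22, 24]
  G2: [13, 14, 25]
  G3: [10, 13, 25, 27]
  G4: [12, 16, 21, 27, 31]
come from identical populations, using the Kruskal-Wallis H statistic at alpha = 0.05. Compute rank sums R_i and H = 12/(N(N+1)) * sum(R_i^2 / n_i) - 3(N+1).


Step 1: Combine all N = 15 observations and assign midranks.
sorted (value, group, rank): (6,G1,1), (10,G3,2), (12,G4,3), (13,G2,4.5), (13,G3,4.5), (14,G2,6), (16,G4,7), (21,G4,8), (22,G1,9), (24,G1,10), (25,G2,11.5), (25,G3,11.5), (27,G3,13.5), (27,G4,13.5), (31,G4,15)
Step 2: Sum ranks within each group.
R_1 = 20 (n_1 = 3)
R_2 = 22 (n_2 = 3)
R_3 = 31.5 (n_3 = 4)
R_4 = 46.5 (n_4 = 5)
Step 3: H = 12/(N(N+1)) * sum(R_i^2/n_i) - 3(N+1)
     = 12/(15*16) * (20^2/3 + 22^2/3 + 31.5^2/4 + 46.5^2/5) - 3*16
     = 0.050000 * 975.179 - 48
     = 0.758958.
Step 4: Ties present; correction factor C = 1 - 18/(15^3 - 15) = 0.994643. Corrected H = 0.758958 / 0.994643 = 0.763046.
Step 5: Under H0, H ~ chi^2(3); p-value = 0.858284.
Step 6: alpha = 0.05. fail to reject H0.

H = 0.7630, df = 3, p = 0.858284, fail to reject H0.


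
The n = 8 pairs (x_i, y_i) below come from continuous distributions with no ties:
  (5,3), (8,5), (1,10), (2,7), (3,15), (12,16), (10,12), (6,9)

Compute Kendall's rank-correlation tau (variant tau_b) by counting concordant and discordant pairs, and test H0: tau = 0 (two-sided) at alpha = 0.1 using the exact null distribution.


Step 1: Enumerate the 28 unordered pairs (i,j) with i<j and classify each by sign(x_j-x_i) * sign(y_j-y_i).
  (1,2):dx=+3,dy=+2->C; (1,3):dx=-4,dy=+7->D; (1,4):dx=-3,dy=+4->D; (1,5):dx=-2,dy=+12->D
  (1,6):dx=+7,dy=+13->C; (1,7):dx=+5,dy=+9->C; (1,8):dx=+1,dy=+6->C; (2,3):dx=-7,dy=+5->D
  (2,4):dx=-6,dy=+2->D; (2,5):dx=-5,dy=+10->D; (2,6):dx=+4,dy=+11->C; (2,7):dx=+2,dy=+7->C
  (2,8):dx=-2,dy=+4->D; (3,4):dx=+1,dy=-3->D; (3,5):dx=+2,dy=+5->C; (3,6):dx=+11,dy=+6->C
  (3,7):dx=+9,dy=+2->C; (3,8):dx=+5,dy=-1->D; (4,5):dx=+1,dy=+8->C; (4,6):dx=+10,dy=+9->C
  (4,7):dx=+8,dy=+5->C; (4,8):dx=+4,dy=+2->C; (5,6):dx=+9,dy=+1->C; (5,7):dx=+7,dy=-3->D
  (5,8):dx=+3,dy=-6->D; (6,7):dx=-2,dy=-4->C; (6,8):dx=-6,dy=-7->C; (7,8):dx=-4,dy=-3->C
Step 2: C = 17, D = 11, total pairs = 28.
Step 3: tau = (C - D)/(n(n-1)/2) = (17 - 11)/28 = 0.214286.
Step 4: Exact two-sided p-value (enumerate n! = 40320 permutations of y under H0): p = 0.548413.
Step 5: alpha = 0.1. fail to reject H0.

tau_b = 0.2143 (C=17, D=11), p = 0.548413, fail to reject H0.


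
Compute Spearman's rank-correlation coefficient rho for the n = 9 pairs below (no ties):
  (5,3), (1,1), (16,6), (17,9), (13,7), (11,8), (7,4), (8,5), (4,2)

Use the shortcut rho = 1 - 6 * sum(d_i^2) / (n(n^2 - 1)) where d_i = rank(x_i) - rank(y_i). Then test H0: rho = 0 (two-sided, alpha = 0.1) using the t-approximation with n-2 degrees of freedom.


Step 1: Rank x and y separately (midranks; no ties here).
rank(x): 5->3, 1->1, 16->8, 17->9, 13->7, 11->6, 7->4, 8->5, 4->2
rank(y): 3->3, 1->1, 6->6, 9->9, 7->7, 8->8, 4->4, 5->5, 2->2
Step 2: d_i = R_x(i) - R_y(i); compute d_i^2.
  (3-3)^2=0, (1-1)^2=0, (8-6)^2=4, (9-9)^2=0, (7-7)^2=0, (6-8)^2=4, (4-4)^2=0, (5-5)^2=0, (2-2)^2=0
sum(d^2) = 8.
Step 3: rho = 1 - 6*8 / (9*(9^2 - 1)) = 1 - 48/720 = 0.933333.
Step 4: Under H0, t = rho * sqrt((n-2)/(1-rho^2)) = 6.8783 ~ t(7).
Step 5: Two-sided p-value from the t-distribution with 7 df = 0.000236.
Step 6: alpha = 0.1. reject H0.

rho = 0.9333, p = 0.000236, reject H0 at alpha = 0.1.
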